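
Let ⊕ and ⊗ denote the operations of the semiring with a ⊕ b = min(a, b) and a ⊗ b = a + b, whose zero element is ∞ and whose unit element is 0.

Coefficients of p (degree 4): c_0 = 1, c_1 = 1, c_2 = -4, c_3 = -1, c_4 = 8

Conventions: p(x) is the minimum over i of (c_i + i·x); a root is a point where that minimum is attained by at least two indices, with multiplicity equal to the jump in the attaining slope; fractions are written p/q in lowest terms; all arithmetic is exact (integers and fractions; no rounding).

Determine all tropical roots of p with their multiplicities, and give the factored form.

hull edge (i=0, c=1) to (i=2, c=-4): slope -5/2, span 2
hull edge (i=2, c=-4) to (i=3, c=-1): slope 3, span 1
hull edge (i=3, c=-1) to (i=4, c=8): slope 9, span 1
Factored form: p(x) = 8 ⊗ (x ⊕ (-9)) ⊗ (x ⊕ (-3)) ⊗ (x ⊕ 5/2) ⊗ (x ⊕ 5/2)
Answer: roots = -9 (mult 1), -3 (mult 1), 5/2 (mult 2)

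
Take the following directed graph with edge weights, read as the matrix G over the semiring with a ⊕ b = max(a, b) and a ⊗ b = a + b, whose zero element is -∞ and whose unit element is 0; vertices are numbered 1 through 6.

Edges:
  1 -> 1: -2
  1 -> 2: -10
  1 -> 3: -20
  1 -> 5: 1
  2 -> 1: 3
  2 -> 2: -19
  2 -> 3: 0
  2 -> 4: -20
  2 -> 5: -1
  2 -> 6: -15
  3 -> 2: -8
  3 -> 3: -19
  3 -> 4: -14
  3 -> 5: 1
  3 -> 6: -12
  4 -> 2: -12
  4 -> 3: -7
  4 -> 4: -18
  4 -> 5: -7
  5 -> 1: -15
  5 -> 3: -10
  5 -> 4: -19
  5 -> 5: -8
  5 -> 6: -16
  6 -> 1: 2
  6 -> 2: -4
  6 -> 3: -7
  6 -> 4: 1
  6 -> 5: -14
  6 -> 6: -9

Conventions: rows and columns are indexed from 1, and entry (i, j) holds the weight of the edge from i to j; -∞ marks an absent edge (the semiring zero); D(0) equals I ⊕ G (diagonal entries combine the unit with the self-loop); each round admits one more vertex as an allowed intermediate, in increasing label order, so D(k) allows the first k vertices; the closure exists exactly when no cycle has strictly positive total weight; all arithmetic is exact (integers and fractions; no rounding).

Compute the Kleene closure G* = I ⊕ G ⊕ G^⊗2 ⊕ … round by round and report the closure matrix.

D(0):
  [0, -10, -20, -∞, 1, -∞]
  [3, 0, 0, -20, -1, -15]
  [-∞, -8, 0, -14, 1, -12]
  [-∞, -12, -7, 0, -7, -∞]
  [-15, -∞, -10, -19, 0, -16]
  [2, -4, -7, 1, -14, 0]
D(1):
  [0, -10, -20, -∞, 1, -∞]
  [3, 0, 0, -20, 4, -15]
  [-∞, -8, 0, -14, 1, -12]
  [-∞, -12, -7, 0, -7, -∞]
  [-15, -25, -10, -19, 0, -16]
  [2, -4, -7, 1, 3, 0]
D(2):
  [0, -10, -10, -30, 1, -25]
  [3, 0, 0, -20, 4, -15]
  [-5, -8, 0, -14, 1, -12]
  [-9, -12, -7, 0, -7, -27]
  [-15, -25, -10, -19, 0, -16]
  [2, -4, -4, 1, 3, 0]
D(3):
  [0, -10, -10, -24, 1, -22]
  [3, 0, 0, -14, 4, -12]
  [-5, -8, 0, -14, 1, -12]
  [-9, -12, -7, 0, -6, -19]
  [-15, -18, -10, -19, 0, -16]
  [2, -4, -4, 1, 3, 0]
D(4):
  [0, -10, -10, -24, 1, -22]
  [3, 0, 0, -14, 4, -12]
  [-5, -8, 0, -14, 1, -12]
  [-9, -12, -7, 0, -6, -19]
  [-15, -18, -10, -19, 0, -16]
  [2, -4, -4, 1, 3, 0]
D(5):
  [0, -10, -9, -18, 1, -15]
  [3, 0, 0, -14, 4, -12]
  [-5, -8, 0, -14, 1, -12]
  [-9, -12, -7, 0, -6, -19]
  [-15, -18, -10, -19, 0, -16]
  [2, -4, -4, 1, 3, 0]
D(6):
  [0, -10, -9, -14, 1, -15]
  [3, 0, 0, -11, 4, -12]
  [-5, -8, 0, -11, 1, -12]
  [-9, -12, -7, 0, -6, -19]
  [-14, -18, -10, -15, 0, -16]
  [2, -4, -4, 1, 3, 0]
Answer: G* = [[0, -10, -9, -14, 1, -15], [3, 0, 0, -11, 4, -12], [-5, -8, 0, -11, 1, -12], [-9, -12, -7, 0, -6, -19], [-14, -18, -10, -15, 0, -16], [2, -4, -4, 1, 3, 0]]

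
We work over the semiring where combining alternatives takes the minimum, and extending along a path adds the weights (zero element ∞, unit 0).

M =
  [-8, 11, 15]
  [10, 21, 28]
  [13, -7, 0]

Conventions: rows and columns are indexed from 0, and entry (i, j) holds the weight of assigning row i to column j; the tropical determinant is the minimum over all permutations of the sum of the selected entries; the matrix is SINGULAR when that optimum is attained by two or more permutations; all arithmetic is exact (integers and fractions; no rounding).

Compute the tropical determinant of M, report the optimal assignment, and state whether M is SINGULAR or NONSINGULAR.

σ = (0, 1, 2): (-8) + 21 + 0 = 13
σ = (0, 2, 1): (-8) + 28 + (-7) = 13
σ = (1, 0, 2): 11 + 10 + 0 = 21
σ = (1, 2, 0): 11 + 28 + 13 = 52
σ = (2, 0, 1): 15 + 10 + (-7) = 18
σ = (2, 1, 0): 15 + 21 + 13 = 49
Optimal value attained by: σ = (0, 1, 2).
Answer: det⊕(M) = 13; verdict: SINGULAR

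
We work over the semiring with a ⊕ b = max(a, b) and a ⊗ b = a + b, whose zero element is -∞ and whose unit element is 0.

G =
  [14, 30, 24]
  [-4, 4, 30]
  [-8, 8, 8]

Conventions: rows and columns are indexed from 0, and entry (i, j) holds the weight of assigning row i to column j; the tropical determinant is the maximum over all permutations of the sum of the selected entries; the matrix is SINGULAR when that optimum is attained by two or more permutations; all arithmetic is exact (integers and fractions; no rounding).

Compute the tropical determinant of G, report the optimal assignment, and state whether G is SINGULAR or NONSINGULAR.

σ = (0, 1, 2): 14 + 4 + 8 = 26
σ = (0, 2, 1): 14 + 30 + 8 = 52
σ = (1, 0, 2): 30 + (-4) + 8 = 34
σ = (1, 2, 0): 30 + 30 + (-8) = 52
σ = (2, 0, 1): 24 + (-4) + 8 = 28
σ = (2, 1, 0): 24 + 4 + (-8) = 20
Optimal value attained by: σ = (0, 2, 1).
Answer: det⊕(G) = 52; verdict: SINGULAR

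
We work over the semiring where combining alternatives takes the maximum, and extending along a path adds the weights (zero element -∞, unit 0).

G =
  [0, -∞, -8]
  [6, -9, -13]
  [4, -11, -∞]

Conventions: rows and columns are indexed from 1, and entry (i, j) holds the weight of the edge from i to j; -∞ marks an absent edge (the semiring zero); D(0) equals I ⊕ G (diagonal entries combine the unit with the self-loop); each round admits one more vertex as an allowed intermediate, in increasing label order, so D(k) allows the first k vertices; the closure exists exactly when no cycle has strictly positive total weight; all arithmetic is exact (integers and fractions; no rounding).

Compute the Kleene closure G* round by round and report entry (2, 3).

D(0):
  [0, -∞, -8]
  [6, 0, -13]
  [4, -11, 0]
D(1):
  [0, -∞, -8]
  [6, 0, -2]
  [4, -11, 0]
D(2):
  [0, -∞, -8]
  [6, 0, -2]
  [4, -11, 0]
D(3):
  [0, -19, -8]
  [6, 0, -2]
  [4, -11, 0]
Answer: G*[2][3] = -2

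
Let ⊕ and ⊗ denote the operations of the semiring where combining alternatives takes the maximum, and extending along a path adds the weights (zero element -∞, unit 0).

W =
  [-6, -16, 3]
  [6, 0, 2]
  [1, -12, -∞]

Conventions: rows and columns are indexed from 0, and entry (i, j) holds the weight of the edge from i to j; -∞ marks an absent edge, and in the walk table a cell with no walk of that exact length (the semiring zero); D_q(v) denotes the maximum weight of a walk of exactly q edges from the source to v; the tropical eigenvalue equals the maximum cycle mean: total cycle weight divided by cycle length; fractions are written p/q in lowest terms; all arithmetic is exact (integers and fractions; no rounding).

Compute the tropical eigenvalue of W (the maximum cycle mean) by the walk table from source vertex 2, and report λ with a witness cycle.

q=0: [-∞, -∞, 0]
q=1: [1, -12, -∞]
q=2: [-5, -12, 4]
q=3: [5, -8, -2]
Optimal cycle mean attained by: cycle 0->2->0, total 3 + 1, length 2.
Answer: λ = 2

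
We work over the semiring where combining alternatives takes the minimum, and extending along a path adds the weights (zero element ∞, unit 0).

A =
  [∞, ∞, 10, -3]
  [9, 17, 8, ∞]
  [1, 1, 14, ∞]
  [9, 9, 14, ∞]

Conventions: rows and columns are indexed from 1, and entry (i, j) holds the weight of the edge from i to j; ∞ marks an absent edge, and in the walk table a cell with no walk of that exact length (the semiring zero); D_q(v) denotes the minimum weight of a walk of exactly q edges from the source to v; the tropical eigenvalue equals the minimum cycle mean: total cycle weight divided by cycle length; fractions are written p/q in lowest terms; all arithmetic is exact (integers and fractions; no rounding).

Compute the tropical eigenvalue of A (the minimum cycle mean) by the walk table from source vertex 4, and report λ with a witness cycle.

q=0: [∞, ∞, ∞, 0]
q=1: [9, 9, 14, ∞]
q=2: [15, 15, 17, 6]
q=3: [15, 15, 20, 12]
q=4: [21, 21, 23, 12]
Optimal cycle mean attained by: cycle 1->4->1, total (-3) + 9, length 2.
Answer: λ = 3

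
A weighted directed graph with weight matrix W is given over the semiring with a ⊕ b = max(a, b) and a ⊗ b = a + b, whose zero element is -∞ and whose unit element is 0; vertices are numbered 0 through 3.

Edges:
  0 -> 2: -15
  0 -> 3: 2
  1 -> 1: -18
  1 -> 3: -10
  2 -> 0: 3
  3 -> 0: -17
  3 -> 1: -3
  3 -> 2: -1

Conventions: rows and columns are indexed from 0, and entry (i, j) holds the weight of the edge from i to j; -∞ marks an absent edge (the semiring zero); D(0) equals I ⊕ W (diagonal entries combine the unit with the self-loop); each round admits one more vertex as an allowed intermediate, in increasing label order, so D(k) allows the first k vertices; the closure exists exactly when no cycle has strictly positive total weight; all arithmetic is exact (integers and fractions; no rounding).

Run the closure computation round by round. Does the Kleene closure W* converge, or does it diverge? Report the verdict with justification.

D(0):
  [0, -∞, -15, 2]
  [-∞, 0, -∞, -10]
  [3, -∞, 0, -∞]
  [-17, -3, -1, 0]
D(1):
  [0, -∞, -15, 2]
  [-∞, 0, -∞, -10]
  [3, -∞, 0, 5]
  [-17, -3, -1, 0]
D(2):
  [0, -∞, -15, 2]
  [-∞, 0, -∞, -10]
  [3, -∞, 0, 5]
  [-17, -3, -1, 0]
Detection: at round 3, diagonal entry (3, 3) turns strictly positive.
Key observation: the cycle 3->2->0->3 has total weight (-1) + 3 + 2, which is strictly positive.
Answer: DIVERGES — positive cycle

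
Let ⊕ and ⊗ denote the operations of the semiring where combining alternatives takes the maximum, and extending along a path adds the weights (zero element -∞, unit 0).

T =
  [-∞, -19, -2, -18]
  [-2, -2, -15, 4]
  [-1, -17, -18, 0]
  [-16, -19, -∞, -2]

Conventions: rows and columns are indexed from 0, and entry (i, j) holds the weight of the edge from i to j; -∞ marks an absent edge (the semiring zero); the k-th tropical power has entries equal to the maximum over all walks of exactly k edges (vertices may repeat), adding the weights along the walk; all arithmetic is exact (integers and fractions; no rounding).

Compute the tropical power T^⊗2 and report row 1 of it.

T^⊗2:
  [-3, -19, -20, -2]
  [-4, -4, -4, 2]
  [-16, -19, -3, -2]
  [-18, -21, -18, -4]
Answer: row 1 of T^⊗2 = [-4, -4, -4, 2]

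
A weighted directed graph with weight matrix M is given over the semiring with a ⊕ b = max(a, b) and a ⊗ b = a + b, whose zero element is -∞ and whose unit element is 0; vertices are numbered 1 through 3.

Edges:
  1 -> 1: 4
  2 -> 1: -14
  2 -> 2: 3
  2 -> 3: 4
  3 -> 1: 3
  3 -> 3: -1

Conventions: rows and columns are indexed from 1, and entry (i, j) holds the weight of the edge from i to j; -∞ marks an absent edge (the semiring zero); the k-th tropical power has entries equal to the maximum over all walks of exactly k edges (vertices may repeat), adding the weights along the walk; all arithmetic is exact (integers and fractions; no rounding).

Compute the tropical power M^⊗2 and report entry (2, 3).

M^⊗2:
  [8, -∞, -∞]
  [7, 6, 7]
  [7, -∞, -2]
Key observation: the optimum is the walk 2->2->3, with weight 3 + 4 = 7.
Optimal value attained by: walk 2->2->3.
Answer: (M^⊗2)[2][3] = 7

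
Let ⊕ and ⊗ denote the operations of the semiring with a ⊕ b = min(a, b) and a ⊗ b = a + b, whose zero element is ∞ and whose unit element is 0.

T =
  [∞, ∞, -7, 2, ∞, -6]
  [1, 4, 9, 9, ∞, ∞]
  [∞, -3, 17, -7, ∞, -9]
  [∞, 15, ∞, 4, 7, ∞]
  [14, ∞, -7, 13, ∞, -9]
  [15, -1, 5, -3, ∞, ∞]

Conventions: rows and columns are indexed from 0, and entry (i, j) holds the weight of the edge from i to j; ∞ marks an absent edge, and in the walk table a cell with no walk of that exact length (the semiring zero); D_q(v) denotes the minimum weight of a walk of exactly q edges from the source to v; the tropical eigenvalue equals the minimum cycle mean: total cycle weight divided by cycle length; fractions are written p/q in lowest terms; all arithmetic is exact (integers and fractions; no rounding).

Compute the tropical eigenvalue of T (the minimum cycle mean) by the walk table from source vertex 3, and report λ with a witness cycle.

q=0: [∞, ∞, ∞, 0, ∞, ∞]
q=1: [∞, 15, ∞, 4, 7, ∞]
q=2: [16, 19, 0, 8, 11, -2]
q=3: [13, -3, 3, -7, 15, -9]
q=4: [-2, -10, -4, -12, 0, -6]
q=5: [-9, -7, -9, -11, -5, -13]
q=6: [-6, -14, -16, -16, -4, -18]
Optimal cycle mean attained by: cycle 0->2->5->1->0, total (-7) + (-9) + (-1) + 1, length 4.
Answer: λ = -4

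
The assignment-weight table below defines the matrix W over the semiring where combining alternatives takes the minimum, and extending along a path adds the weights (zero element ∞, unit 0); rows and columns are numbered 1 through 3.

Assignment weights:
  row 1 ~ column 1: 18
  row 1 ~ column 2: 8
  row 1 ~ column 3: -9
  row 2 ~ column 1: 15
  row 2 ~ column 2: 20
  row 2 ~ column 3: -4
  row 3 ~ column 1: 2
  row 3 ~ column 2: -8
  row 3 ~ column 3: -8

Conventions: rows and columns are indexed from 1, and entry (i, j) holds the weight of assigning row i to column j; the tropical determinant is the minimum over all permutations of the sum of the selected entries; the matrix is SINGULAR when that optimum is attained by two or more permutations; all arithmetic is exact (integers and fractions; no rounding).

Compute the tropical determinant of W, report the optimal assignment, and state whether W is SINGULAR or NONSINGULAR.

σ = (1, 2, 3): 18 + 20 + (-8) = 30
σ = (1, 3, 2): 18 + (-4) + (-8) = 6
σ = (2, 1, 3): 8 + 15 + (-8) = 15
σ = (2, 3, 1): 8 + (-4) + 2 = 6
σ = (3, 1, 2): (-9) + 15 + (-8) = -2
σ = (3, 2, 1): (-9) + 20 + 2 = 13
Optimal value attained by: σ = (3, 1, 2).
Answer: det⊕(W) = -2; verdict: NONSINGULAR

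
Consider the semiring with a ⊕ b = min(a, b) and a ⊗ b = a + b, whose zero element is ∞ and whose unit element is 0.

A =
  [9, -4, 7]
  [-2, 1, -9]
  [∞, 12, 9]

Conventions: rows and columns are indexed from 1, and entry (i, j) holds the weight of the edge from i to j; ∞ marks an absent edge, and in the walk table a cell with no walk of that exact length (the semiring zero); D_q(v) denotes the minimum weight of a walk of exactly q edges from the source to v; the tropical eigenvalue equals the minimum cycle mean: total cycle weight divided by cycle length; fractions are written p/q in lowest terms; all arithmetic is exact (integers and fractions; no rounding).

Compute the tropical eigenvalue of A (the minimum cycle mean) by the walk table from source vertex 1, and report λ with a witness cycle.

q=0: [0, ∞, ∞]
q=1: [9, -4, 7]
q=2: [-6, -3, -13]
q=3: [-5, -10, -12]
Optimal cycle mean attained by: cycle 1->2->1, total (-4) + (-2), length 2.
Answer: λ = -3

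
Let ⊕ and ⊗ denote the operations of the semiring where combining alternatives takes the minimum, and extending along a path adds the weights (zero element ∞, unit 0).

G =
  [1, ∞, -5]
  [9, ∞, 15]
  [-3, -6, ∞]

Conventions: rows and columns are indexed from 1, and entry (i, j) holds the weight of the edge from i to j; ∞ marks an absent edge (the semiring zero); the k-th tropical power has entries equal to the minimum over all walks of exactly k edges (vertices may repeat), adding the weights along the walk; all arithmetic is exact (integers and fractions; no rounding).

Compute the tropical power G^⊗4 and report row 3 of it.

G^⊗2:
  [-8, -11, -4]
  [10, 9, 4]
  [-2, ∞, -8]
G^⊗3:
  [-7, -10, -13]
  [1, -2, 5]
  [-11, -14, -7]
G^⊗4:
  [-16, -19, -12]
  [2, -1, -4]
  [-10, -13, -16]
Answer: row 3 of G^⊗4 = [-10, -13, -16]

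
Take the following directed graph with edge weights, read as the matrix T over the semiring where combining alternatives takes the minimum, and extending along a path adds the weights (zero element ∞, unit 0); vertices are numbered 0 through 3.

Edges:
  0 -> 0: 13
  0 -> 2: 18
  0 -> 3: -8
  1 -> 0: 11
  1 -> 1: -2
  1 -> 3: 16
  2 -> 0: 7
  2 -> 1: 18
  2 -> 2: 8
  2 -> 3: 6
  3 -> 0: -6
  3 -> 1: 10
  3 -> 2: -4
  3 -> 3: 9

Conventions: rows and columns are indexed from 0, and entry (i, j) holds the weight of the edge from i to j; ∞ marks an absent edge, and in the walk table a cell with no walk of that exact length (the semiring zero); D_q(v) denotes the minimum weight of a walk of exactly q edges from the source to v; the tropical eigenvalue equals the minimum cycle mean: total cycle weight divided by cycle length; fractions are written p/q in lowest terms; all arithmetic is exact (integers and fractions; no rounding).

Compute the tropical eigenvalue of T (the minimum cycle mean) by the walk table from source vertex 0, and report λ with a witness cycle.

q=0: [0, ∞, ∞, ∞]
q=1: [13, ∞, 18, -8]
q=2: [-14, 2, -12, 1]
q=3: [-5, 0, -4, -22]
q=4: [-28, -12, -26, -13]
Optimal cycle mean attained by: cycle 0->3->0, total (-8) + (-6), length 2.
Answer: λ = -7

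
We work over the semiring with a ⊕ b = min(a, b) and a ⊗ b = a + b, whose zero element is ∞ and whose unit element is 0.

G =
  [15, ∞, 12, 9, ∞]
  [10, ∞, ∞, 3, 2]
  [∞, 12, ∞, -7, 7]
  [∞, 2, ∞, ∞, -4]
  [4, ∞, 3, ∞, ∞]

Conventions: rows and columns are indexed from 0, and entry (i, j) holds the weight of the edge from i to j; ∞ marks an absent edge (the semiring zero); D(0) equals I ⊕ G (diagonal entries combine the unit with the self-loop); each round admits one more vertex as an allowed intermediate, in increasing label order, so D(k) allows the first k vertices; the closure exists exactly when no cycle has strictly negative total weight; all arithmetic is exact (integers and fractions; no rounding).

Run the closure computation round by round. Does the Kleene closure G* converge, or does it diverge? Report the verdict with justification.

D(0):
  [0, ∞, 12, 9, ∞]
  [10, 0, ∞, 3, 2]
  [∞, 12, 0, -7, 7]
  [∞, 2, ∞, 0, -4]
  [4, ∞, 3, ∞, 0]
D(1):
  [0, ∞, 12, 9, ∞]
  [10, 0, 22, 3, 2]
  [∞, 12, 0, -7, 7]
  [∞, 2, ∞, 0, -4]
  [4, ∞, 3, 13, 0]
D(2):
  [0, ∞, 12, 9, ∞]
  [10, 0, 22, 3, 2]
  [22, 12, 0, -7, 7]
  [12, 2, 24, 0, -4]
  [4, ∞, 3, 13, 0]
D(3):
  [0, 24, 12, 5, 19]
  [10, 0, 22, 3, 2]
  [22, 12, 0, -7, 7]
  [12, 2, 24, 0, -4]
  [4, 15, 3, -4, 0]
Detection: at round 4, diagonal entry (4, 4) turns strictly negative.
Key observation: the cycle 4->2->3->4 has total weight 3 + (-7) + (-4), which is strictly negative.
Answer: DIVERGES — negative cycle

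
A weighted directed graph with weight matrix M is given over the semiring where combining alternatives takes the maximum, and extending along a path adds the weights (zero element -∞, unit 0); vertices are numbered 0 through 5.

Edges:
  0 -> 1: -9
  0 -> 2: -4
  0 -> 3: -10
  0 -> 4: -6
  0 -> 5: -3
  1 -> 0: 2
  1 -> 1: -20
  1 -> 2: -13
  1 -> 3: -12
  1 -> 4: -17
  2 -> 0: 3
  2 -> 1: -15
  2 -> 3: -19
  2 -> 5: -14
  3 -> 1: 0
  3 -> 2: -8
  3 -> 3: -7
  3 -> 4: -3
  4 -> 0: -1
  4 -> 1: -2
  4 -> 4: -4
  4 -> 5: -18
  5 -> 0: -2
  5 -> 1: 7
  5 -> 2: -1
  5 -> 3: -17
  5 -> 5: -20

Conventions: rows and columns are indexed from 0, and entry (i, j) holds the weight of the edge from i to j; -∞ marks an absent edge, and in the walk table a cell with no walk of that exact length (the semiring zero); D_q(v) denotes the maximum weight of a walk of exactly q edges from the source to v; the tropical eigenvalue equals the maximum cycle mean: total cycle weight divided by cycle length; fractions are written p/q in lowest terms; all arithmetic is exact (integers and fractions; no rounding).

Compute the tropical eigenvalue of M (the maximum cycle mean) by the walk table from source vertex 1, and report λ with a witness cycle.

q=0: [-∞, 0, -∞, -∞, -∞, -∞]
q=1: [2, -20, -13, -12, -17, -∞]
q=2: [-10, -7, -2, -8, -4, -1]
q=3: [1, 6, -2, -15, -8, -13]
q=4: [8, -6, -3, -6, -5, -2]
q=5: [0, 5, 4, -2, 2, 5]
q=6: [7, 12, 4, -7, -2, -3]
Optimal cycle mean attained by: cycle 0->5->1->0, total (-3) + 7 + 2, length 3.
Answer: λ = 2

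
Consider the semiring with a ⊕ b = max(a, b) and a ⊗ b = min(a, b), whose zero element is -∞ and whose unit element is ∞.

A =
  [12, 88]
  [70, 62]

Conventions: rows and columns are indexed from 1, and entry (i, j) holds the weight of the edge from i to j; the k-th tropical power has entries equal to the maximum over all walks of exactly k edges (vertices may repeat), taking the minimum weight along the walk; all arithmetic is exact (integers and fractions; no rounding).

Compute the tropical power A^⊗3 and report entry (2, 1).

A^⊗2:
  [70, 62]
  [62, 70]
A^⊗3:
  [62, 70]
  [70, 62]
Key observation: the optimum is the walk 2->1->2->1, with weight 70 min 88 min 70 = 70.
Optimal value attained by: walk 2->1->2->1.
Answer: (A^⊗3)[2][1] = 70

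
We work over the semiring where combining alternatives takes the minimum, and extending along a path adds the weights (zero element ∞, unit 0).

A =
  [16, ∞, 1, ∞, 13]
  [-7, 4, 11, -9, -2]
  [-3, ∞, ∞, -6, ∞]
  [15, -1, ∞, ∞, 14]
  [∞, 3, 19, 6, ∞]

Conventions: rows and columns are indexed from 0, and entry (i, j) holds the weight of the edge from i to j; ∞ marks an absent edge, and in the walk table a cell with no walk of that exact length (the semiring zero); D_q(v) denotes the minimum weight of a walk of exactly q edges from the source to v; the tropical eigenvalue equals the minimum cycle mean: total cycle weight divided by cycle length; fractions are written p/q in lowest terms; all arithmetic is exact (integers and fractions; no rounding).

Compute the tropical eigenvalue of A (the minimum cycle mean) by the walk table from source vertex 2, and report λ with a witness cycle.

q=0: [∞, ∞, 0, ∞, ∞]
q=1: [-3, ∞, ∞, -6, ∞]
q=2: [9, -7, -2, ∞, 8]
q=3: [-14, -3, 4, -16, -9]
q=4: [-10, -17, -13, -12, -5]
q=5: [-24, -13, -9, -26, -19]
Optimal cycle mean attained by: cycle 1->3->1, total (-9) + (-1), length 2.
Answer: λ = -5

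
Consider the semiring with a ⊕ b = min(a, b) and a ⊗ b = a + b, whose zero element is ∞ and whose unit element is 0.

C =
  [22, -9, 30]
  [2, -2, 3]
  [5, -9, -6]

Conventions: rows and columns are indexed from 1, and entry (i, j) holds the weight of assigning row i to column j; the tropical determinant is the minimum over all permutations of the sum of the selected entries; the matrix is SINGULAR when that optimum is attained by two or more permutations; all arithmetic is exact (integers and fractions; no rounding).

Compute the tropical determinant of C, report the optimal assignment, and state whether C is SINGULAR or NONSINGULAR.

σ = (1, 2, 3): 22 + (-2) + (-6) = 14
σ = (1, 3, 2): 22 + 3 + (-9) = 16
σ = (2, 1, 3): (-9) + 2 + (-6) = -13
σ = (2, 3, 1): (-9) + 3 + 5 = -1
σ = (3, 1, 2): 30 + 2 + (-9) = 23
σ = (3, 2, 1): 30 + (-2) + 5 = 33
Optimal value attained by: σ = (2, 1, 3).
Answer: det⊕(C) = -13; verdict: NONSINGULAR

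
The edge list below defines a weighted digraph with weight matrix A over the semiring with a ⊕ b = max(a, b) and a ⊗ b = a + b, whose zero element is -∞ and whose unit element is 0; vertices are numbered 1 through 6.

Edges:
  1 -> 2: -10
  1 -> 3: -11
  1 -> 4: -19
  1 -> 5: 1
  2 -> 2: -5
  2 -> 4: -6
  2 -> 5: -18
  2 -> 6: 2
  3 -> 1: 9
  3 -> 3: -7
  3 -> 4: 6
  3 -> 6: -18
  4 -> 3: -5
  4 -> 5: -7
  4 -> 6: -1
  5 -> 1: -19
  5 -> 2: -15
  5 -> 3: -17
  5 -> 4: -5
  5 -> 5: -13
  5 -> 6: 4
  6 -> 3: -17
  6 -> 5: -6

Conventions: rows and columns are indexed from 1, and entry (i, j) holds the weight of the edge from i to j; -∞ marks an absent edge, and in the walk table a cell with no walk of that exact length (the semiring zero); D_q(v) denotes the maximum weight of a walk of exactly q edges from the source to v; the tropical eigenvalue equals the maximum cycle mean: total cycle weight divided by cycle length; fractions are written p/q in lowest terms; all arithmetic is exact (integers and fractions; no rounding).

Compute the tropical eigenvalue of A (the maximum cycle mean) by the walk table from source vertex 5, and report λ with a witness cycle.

q=0: [-∞, -∞, -∞, -∞, 0, -∞]
q=1: [-19, -15, -17, -5, -13, 4]
q=2: [-8, -20, -10, -11, -2, -6]
q=3: [-1, -17, -16, -4, -7, 2]
q=4: [-7, -11, -9, -10, 0, -3]
q=5: [0, -15, -15, -3, -6, 4]
q=6: [-6, -10, -8, -9, 1, -2]
Optimal cycle mean attained by: cycle 3->4->3, total 6 + (-5), length 2.
Answer: λ = 1/2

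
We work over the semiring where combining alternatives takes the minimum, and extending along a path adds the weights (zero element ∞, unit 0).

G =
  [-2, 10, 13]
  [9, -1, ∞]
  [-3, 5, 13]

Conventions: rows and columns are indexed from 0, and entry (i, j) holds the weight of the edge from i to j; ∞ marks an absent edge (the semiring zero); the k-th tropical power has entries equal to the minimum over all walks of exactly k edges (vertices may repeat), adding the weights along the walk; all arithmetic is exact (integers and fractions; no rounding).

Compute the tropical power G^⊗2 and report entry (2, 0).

G^⊗2:
  [-4, 8, 11]
  [7, -2, 22]
  [-5, 4, 10]
Key observation: the optimum is the walk 2->0->0, with weight (-3) + (-2) = -5.
Optimal value attained by: walk 2->0->0.
Answer: (G^⊗2)[2][0] = -5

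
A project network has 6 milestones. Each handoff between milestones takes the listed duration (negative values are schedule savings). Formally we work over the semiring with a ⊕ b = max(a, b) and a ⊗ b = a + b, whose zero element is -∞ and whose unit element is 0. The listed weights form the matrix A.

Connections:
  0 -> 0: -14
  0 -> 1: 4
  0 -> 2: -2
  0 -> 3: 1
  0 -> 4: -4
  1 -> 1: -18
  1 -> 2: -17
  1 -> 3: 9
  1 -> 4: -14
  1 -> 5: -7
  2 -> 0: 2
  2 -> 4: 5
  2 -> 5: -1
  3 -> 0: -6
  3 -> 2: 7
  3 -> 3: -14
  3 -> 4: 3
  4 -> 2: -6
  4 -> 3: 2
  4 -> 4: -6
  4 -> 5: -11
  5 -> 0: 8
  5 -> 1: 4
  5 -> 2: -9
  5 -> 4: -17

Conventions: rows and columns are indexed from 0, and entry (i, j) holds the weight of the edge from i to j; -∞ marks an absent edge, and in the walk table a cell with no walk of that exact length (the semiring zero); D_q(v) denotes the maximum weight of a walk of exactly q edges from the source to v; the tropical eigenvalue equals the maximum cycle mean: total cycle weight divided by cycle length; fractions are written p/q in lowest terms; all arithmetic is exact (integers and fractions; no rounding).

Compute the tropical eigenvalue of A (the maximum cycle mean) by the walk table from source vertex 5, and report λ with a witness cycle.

q=0: [-∞, -∞, -∞, -∞, -∞, 0]
q=1: [8, 4, -9, -∞, -17, -∞]
q=2: [-6, 12, 6, 13, 4, -3]
q=3: [8, 1, 20, 21, 16, 5]
q=4: [22, 12, 28, 18, 25, 19]
q=5: [30, 26, 25, 27, 33, 27]
q=6: [35, 34, 34, 35, 30, 24]
Optimal cycle mean attained by: cycle 0->1->3->2->0, total 4 + 9 + 7 + 2, length 4.
Answer: λ = 11/2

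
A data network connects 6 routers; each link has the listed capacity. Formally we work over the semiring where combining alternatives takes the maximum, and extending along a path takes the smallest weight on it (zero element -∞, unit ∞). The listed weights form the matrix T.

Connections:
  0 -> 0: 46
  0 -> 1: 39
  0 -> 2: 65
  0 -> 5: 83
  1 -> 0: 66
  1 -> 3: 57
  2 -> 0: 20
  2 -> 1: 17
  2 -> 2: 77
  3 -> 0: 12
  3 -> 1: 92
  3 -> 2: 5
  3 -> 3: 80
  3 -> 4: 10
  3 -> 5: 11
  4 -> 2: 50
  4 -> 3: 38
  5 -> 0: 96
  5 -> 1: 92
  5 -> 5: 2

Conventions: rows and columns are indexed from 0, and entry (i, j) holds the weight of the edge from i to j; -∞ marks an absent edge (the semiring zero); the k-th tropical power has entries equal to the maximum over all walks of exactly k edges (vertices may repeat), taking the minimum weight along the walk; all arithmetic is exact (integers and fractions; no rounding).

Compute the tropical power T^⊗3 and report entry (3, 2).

T^⊗2:
  [83, 83, 65, 39, -∞, 46]
  [46, 57, 65, 57, 10, 66]
  [20, 20, 77, 17, -∞, 20]
  [66, 80, 12, 80, 10, 12]
  [20, 38, 50, 38, 10, 11]
  [66, 39, 65, 57, -∞, 83]
T^⊗3:
  [66, 46, 65, 57, 10, 83]
  [66, 66, 65, 57, 10, 46]
  [20, 20, 77, 20, 10, 20]
  [66, 80, 65, 80, 10, 66]
  [38, 38, 50, 38, 10, 20]
  [83, 83, 65, 57, 10, 66]
Key observation: the optimum is the walk 3->1->0->2, with weight 92 min 66 min 65 = 65.
Optimal value attained by: walk 3->1->0->2.
Answer: (T^⊗3)[3][2] = 65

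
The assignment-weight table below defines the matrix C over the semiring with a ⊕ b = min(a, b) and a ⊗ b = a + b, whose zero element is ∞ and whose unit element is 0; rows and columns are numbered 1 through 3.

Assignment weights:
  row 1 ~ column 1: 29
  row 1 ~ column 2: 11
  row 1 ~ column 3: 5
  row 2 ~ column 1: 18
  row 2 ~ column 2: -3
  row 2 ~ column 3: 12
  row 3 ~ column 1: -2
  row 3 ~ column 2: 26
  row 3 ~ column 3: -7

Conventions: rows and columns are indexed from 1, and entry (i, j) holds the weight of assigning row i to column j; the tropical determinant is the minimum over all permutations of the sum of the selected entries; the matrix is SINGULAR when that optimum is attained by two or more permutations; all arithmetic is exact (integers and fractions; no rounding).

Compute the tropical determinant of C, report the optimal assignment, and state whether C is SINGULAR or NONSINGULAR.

σ = (1, 2, 3): 29 + (-3) + (-7) = 19
σ = (1, 3, 2): 29 + 12 + 26 = 67
σ = (2, 1, 3): 11 + 18 + (-7) = 22
σ = (2, 3, 1): 11 + 12 + (-2) = 21
σ = (3, 1, 2): 5 + 18 + 26 = 49
σ = (3, 2, 1): 5 + (-3) + (-2) = 0
Optimal value attained by: σ = (3, 2, 1).
Answer: det⊕(C) = 0; verdict: NONSINGULAR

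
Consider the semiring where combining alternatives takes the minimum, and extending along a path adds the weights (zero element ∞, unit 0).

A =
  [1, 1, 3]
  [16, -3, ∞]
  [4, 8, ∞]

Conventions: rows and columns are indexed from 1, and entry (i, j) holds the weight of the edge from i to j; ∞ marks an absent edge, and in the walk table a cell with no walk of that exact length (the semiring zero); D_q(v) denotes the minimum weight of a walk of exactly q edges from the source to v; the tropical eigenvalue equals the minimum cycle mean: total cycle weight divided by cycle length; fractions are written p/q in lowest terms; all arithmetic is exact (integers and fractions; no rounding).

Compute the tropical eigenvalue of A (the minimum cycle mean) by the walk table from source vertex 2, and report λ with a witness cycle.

q=0: [∞, 0, ∞]
q=1: [16, -3, ∞]
q=2: [13, -6, 19]
q=3: [10, -9, 16]
Optimal cycle mean attained by: cycle 2->2, total (-3), length 1.
Answer: λ = -3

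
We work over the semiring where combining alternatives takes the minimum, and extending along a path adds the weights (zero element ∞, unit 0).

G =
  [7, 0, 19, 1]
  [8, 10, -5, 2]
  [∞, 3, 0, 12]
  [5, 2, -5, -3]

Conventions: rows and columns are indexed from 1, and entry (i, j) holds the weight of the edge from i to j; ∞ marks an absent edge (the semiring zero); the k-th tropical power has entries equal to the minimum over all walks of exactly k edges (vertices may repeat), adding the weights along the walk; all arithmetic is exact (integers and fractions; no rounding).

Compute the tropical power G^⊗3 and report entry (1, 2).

G^⊗2:
  [6, 3, -5, -2]
  [7, -2, -5, -1]
  [11, 3, -2, 5]
  [2, -2, -8, -6]
G^⊗3:
  [3, -2, -7, -5]
  [4, -2, -7, -4]
  [10, 1, -2, 2]
  [-1, -5, -11, -9]
Key observation: the optimum is the walk 1->2->3->2, with weight 0 + (-5) + 3 = -2.
Optimal value attained by: walk 1->2->3->2.
Answer: (G^⊗3)[1][2] = -2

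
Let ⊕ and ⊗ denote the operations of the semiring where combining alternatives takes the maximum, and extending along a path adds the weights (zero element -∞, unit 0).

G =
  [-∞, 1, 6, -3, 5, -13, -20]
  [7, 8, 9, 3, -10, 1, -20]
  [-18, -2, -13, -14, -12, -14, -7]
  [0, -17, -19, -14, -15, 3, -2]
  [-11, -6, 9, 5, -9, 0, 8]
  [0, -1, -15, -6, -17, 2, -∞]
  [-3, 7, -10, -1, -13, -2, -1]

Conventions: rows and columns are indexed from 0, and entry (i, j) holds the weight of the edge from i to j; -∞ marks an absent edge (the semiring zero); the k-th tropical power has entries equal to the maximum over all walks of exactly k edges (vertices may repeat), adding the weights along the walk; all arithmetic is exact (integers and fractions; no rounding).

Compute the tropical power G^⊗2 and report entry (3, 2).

G^⊗2:
  [8, 9, 14, 10, -4, 5, 13]
  [15, 16, 17, 11, 12, 9, 2]
  [5, 6, 7, 1, -12, -1, -4]
  [3, 5, 6, -3, 5, 5, -3]
  [5, 15, 3, 7, -3, 8, 7]
  [6, 7, 8, 2, 5, 4, -8]
  [14, 15, 16, 10, 2, 8, -2]
Key observation: the optimum is the walk 3->0->2, with weight 0 + 6 = 6.
Optimal value attained by: walk 3->0->2.
Answer: (G^⊗2)[3][2] = 6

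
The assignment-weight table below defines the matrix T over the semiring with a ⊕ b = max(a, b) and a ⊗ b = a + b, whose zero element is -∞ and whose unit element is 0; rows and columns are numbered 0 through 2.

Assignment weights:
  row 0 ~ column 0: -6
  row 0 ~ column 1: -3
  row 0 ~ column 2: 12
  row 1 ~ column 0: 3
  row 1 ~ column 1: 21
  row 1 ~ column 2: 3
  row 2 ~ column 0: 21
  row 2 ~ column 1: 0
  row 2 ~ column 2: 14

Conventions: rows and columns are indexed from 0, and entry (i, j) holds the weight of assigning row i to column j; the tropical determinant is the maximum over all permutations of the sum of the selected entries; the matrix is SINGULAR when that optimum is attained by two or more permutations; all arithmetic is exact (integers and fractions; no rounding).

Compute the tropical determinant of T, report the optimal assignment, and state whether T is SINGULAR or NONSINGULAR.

σ = (0, 1, 2): (-6) + 21 + 14 = 29
σ = (0, 2, 1): (-6) + 3 + 0 = -3
σ = (1, 0, 2): (-3) + 3 + 14 = 14
σ = (1, 2, 0): (-3) + 3 + 21 = 21
σ = (2, 0, 1): 12 + 3 + 0 = 15
σ = (2, 1, 0): 12 + 21 + 21 = 54
Optimal value attained by: σ = (2, 1, 0).
Answer: det⊕(T) = 54; verdict: NONSINGULAR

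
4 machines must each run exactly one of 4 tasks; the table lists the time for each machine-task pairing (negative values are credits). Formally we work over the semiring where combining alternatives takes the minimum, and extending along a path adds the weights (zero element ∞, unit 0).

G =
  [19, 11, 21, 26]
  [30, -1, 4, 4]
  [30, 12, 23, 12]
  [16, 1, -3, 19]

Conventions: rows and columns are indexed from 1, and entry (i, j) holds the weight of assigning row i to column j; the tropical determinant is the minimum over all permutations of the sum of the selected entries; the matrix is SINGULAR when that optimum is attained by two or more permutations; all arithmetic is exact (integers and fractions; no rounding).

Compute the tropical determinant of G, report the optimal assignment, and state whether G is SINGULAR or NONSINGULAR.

σ = (1, 2, 3, 4): 19 + (-1) + 23 + 19 = 60
σ = (1, 2, 4, 3): 19 + (-1) + 12 + (-3) = 27
σ = (1, 3, 2, 4): 19 + 4 + 12 + 19 = 54
σ = (1, 3, 4, 2): 19 + 4 + 12 + 1 = 36
σ = (1, 4, 2, 3): 19 + 4 + 12 + (-3) = 32
σ = (1, 4, 3, 2): 19 + 4 + 23 + 1 = 47
σ = (2, 1, 3, 4): 11 + 30 + 23 + 19 = 83
σ = (2, 1, 4, 3): 11 + 30 + 12 + (-3) = 50
σ = (2, 3, 1, 4): 11 + 4 + 30 + 19 = 64
σ = (2, 3, 4, 1): 11 + 4 + 12 + 16 = 43
σ = (2, 4, 1, 3): 11 + 4 + 30 + (-3) = 42
σ = (2, 4, 3, 1): 11 + 4 + 23 + 16 = 54
σ = (3, 1, 2, 4): 21 + 30 + 12 + 19 = 82
σ = (3, 1, 4, 2): 21 + 30 + 12 + 1 = 64
σ = (3, 2, 1, 4): 21 + (-1) + 30 + 19 = 69
σ = (3, 2, 4, 1): 21 + (-1) + 12 + 16 = 48
σ = (3, 4, 1, 2): 21 + 4 + 30 + 1 = 56
σ = (3, 4, 2, 1): 21 + 4 + 12 + 16 = 53
σ = (4, 1, 2, 3): 26 + 30 + 12 + (-3) = 65
σ = (4, 1, 3, 2): 26 + 30 + 23 + 1 = 80
σ = (4, 2, 1, 3): 26 + (-1) + 30 + (-3) = 52
σ = (4, 2, 3, 1): 26 + (-1) + 23 + 16 = 64
σ = (4, 3, 1, 2): 26 + 4 + 30 + 1 = 61
σ = (4, 3, 2, 1): 26 + 4 + 12 + 16 = 58
Optimal value attained by: σ = (1, 2, 4, 3).
Answer: det⊕(G) = 27; verdict: NONSINGULAR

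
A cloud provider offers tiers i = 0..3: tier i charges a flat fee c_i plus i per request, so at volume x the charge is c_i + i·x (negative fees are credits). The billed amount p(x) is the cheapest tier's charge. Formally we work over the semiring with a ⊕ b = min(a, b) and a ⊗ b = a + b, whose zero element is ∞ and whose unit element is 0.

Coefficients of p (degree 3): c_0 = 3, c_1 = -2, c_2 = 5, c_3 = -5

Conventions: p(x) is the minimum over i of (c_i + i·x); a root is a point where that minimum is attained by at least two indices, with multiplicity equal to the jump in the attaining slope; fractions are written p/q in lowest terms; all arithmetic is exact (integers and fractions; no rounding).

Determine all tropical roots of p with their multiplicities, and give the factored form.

hull edge (i=0, c=3) to (i=1, c=-2): slope -5, span 1
hull edge (i=1, c=-2) to (i=3, c=-5): slope -3/2, span 2
Factored form: p(x) = -5 ⊗ (x ⊕ 3/2) ⊗ (x ⊕ 3/2) ⊗ (x ⊕ 5)
Answer: roots = 3/2 (mult 2), 5 (mult 1)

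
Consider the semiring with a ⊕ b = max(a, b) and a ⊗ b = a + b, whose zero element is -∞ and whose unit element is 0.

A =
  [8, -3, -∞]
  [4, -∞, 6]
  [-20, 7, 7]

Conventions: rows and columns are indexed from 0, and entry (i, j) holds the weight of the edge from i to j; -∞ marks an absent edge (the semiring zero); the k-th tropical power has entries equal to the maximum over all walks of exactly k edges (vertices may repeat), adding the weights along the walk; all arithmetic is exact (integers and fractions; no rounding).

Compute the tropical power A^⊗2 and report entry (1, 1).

A^⊗2:
  [16, 5, 3]
  [12, 13, 13]
  [11, 14, 14]
Key observation: the optimum is the walk 1->2->1, with weight 6 + 7 = 13.
Optimal value attained by: walk 1->2->1.
Answer: (A^⊗2)[1][1] = 13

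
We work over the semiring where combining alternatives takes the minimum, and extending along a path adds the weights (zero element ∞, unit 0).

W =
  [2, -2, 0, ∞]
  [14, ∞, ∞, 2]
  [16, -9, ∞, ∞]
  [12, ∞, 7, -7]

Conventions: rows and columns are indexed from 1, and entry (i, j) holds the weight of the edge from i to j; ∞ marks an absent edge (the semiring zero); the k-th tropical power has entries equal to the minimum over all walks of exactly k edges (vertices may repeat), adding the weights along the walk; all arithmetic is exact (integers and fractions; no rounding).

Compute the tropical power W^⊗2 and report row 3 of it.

W^⊗2:
  [4, -9, 2, 0]
  [14, 12, 9, -5]
  [5, 14, 16, -7]
  [5, -2, 0, -14]
Answer: row 3 of W^⊗2 = [5, 14, 16, -7]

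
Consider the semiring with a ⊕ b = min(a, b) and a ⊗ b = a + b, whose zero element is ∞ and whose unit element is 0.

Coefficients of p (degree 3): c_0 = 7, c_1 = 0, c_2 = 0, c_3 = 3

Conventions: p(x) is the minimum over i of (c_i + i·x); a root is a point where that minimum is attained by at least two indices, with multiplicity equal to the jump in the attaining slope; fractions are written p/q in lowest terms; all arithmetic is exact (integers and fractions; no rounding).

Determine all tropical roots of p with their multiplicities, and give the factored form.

hull edge (i=0, c=7) to (i=1, c=0): slope -7, span 1
hull edge (i=1, c=0) to (i=2, c=0): slope 0, span 1
hull edge (i=2, c=0) to (i=3, c=3): slope 3, span 1
Factored form: p(x) = 3 ⊗ (x ⊕ (-3)) ⊗ (x ⊕ 0) ⊗ (x ⊕ 7)
Answer: roots = -3 (mult 1), 0 (mult 1), 7 (mult 1)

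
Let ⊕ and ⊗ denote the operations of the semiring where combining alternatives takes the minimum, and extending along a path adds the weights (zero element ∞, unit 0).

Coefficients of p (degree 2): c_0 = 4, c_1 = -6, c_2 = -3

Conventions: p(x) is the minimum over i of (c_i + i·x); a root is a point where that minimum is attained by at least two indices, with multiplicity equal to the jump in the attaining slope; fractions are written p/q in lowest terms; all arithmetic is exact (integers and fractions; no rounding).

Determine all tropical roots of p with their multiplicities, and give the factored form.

hull edge (i=0, c=4) to (i=1, c=-6): slope -10, span 1
hull edge (i=1, c=-6) to (i=2, c=-3): slope 3, span 1
Factored form: p(x) = -3 ⊗ (x ⊕ (-3)) ⊗ (x ⊕ 10)
Answer: roots = -3 (mult 1), 10 (mult 1)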